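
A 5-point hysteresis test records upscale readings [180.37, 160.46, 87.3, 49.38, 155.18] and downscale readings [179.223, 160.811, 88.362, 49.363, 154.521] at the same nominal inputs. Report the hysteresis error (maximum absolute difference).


|180.37 - 179.223| = 1.1470
|160.46 - 160.811| = 0.3510
|87.3 - 88.362| = 1.0620
|49.38 - 49.363| = 0.0170
|155.18 - 154.521| = 0.6590
hysteresis = max(diffs) = 1.1470

1.1470


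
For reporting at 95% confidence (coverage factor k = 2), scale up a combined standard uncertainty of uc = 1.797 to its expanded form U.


U = k * uc
U = 2 * 1.797
U = 3.5940

3.5940


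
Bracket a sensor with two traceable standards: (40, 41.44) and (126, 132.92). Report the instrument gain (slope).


slope = (y2 - y1) / (x2 - x1)
= (132.92 - 41.44) / (126 - 40)
= 91.4800 / 86
= 1.0637

1.0637


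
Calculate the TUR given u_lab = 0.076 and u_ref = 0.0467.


TUR = u_lab / u_ref
= 0.076 / 0.0467
= 1.6274

1.6274


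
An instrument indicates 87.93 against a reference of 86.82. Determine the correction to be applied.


Correction = standard - reading
= 86.82 - 87.93
= -1.1100

-1.1100


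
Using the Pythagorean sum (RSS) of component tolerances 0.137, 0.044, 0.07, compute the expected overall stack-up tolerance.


RSS = sqrt(0.137^2 + 0.044^2 + 0.07^2)
= sqrt(0.025605)
= 0.1600

0.1600


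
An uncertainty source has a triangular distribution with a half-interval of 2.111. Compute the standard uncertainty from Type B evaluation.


u_B = half_width / sqrt(6)
u_B = 2.111 / 2.4494897
u_B = 0.8618

0.8618


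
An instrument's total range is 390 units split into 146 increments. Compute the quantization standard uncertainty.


resolution = range / divisions
resolution = 390 / 146 = 2.6712329
u_res = resolution / (2*sqrt(3))
u_res = 2.6712329 / 3.4641016
u_res = 0.7711

0.7711


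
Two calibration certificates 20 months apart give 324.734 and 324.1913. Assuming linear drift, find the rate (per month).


rate = (v2 - v1) / months
= (324.1913 - 324.734) / 20
= -0.5427 / 20
= -0.0271

-0.0271


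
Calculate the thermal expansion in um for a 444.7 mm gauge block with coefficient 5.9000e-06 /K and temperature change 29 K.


dL = L * alpha * dT
= 444.7 * 5.9000e-06 * 29
= 0.0760882 mm
dL_um = 0.0760882 * 1000 = 76.0882 um

76.0882


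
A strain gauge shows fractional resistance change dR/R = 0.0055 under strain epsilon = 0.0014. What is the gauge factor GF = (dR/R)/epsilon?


GF = (dR/R) / epsilon
= 0.0055 / 0.0014
= 3.9286

3.9286


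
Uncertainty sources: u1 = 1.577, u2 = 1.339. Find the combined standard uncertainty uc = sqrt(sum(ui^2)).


uc = sqrt(1.577^2 + 1.339^2)
uc = sqrt(4.27985)
uc = 2.0688

2.0688


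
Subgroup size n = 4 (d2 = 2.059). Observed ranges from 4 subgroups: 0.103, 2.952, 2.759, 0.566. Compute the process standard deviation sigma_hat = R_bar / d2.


R_bar = (0.103 + 2.952 + 2.759 + 0.566) / 4
R_bar = 6.38 / 4 = 1.595
sigma_hat = R_bar / d2 = 1.595 / 2.059 = 0.7746

0.7746


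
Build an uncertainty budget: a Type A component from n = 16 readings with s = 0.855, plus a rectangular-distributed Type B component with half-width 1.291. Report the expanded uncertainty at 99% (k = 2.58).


u_A = s / sqrt(n) = 0.855 / sqrt(16) = 0.21375
u_B = half_width / sqrt(3) = 1.291 / sqrt(3) = 0.7453592
uc = sqrt(u_A^2 + u_B^2) = sqrt(0.21375^2 + 0.7453592^2) = 0.77540273
U = k * uc = 2.58 * 0.77540273
U = 2.0005

2.0005


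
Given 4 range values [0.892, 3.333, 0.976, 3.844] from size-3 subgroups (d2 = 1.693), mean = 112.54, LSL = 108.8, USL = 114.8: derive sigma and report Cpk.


R_bar = (0.892 + 3.333 + 0.976 + 3.844) / 4 = 2.26125
sigma = R_bar / d2 = 2.26125 / 1.693 = 1.3356468
Cp = (USL - LSL)/(6*sigma) = (114.8 - 108.8)/(6*1.3356468) = 0.7487
Cpu = (114.8 - 112.54)/(3*1.3356468) = 0.5640
Cpl = (112.54 - 108.8)/(3*1.3356468) = 0.9334
Cpk = min(Cpu, Cpl) = 0.5640

0.5640


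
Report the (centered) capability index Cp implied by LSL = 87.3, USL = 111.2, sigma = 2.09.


Cp = (USL - LSL) / (6 * sigma)
= (111.2 - 87.3) / (6 * 2.09)
= 23.9000 / 12.5400
= 1.9059

1.9059


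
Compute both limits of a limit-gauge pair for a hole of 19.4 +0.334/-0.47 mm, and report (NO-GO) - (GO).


GO = nominal - lower_tol (smallest hole = maximum material condition)
GO = 19.4 - 0.47 = 18.93
NO-GO = nominal + upper_tol (largest hole = least material condition)
NO-GO = 19.4 + 0.334 = 19.734
spread = NO-GO - GO = 19.734 - 18.93 = 0.8040

0.8040


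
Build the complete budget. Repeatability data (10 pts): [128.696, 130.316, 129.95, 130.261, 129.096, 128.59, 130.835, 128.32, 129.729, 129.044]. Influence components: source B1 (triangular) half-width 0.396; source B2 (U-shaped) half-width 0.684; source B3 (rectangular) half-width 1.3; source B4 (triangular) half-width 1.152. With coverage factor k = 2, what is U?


mean = (128.696 + 130.316 + 129.95 + 130.261 + 129.096 + 128.59 + 130.835 + 128.32 + 129.729 + 129.044) / 10 = 129.4837
s = sqrt(sum((x - mean)^2)/(n-1)) = 0.85098336
u_A = s / sqrt(n) = 0.85098336 / sqrt(10) = 0.26910457
u_B1 = 0.396 / sqrt(6) = 0.16166632
u_B2 = 0.684 / sqrt(2) = 0.48366104
u_B3 = 1.3 / sqrt(3) = 0.75055535
u_B4 = 1.152 / sqrt(6) = 0.47030203
uc = sqrt(0.26910457^2 + 0.16166632^2 + 0.48366104^2 + 0.75055535^2 + 0.47030203^2) = 1.0568815
U = k * uc = 2 * 1.0568815
U = 2.1138

2.1138


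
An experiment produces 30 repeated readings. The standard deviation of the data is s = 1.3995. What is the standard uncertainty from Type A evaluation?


u_A = s / sqrt(n)
u_A = 1.3995 / sqrt(30)
u_A = 1.3995 / 5.4772256
u_A = 0.2555

0.2555


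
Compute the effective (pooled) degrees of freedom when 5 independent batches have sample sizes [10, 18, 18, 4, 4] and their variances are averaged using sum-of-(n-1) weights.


nu = sum_i (n_i - 1)
nu = ((10 - 1) + (18 - 1) + (18 - 1) + (4 - 1) + (4 - 1))
nu = 9 + 17 + 17 + 3 + 3
nu = 49

49


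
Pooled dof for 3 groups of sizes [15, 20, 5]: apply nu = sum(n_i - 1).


nu = sum_i (n_i - 1)
nu = ((15 - 1) + (20 - 1) + (5 - 1))
nu = 14 + 19 + 4
nu = 37

37


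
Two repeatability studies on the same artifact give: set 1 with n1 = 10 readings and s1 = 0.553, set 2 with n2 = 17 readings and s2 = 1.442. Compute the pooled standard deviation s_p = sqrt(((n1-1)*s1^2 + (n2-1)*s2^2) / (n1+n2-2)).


s_p = sqrt(((n1-1)*s1^2 + (n2-1)*s2^2) / (n1+n2-2))
numerator = (10-1)*0.553^2 + (17-1)*1.442^2 = 2.752281 + 33.269824 = 36.022105
denominator = 10 + 17 - 2 = 25
s_p^2 = 36.022105 / 25 = 1.4408842
s_p = sqrt(1.4408842) = 1.2004

1.2004


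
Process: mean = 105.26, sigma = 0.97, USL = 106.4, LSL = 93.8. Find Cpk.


Cpu = (USL - mean) / (3*sigma) = (106.4 - 105.26) / (3*0.97) = 0.3918
Cpl = (mean - LSL) / (3*sigma) = (105.26 - 93.8) / (3*0.97) = 3.9381
Cpk = min(Cpu, Cpl) = 0.3918

0.3918


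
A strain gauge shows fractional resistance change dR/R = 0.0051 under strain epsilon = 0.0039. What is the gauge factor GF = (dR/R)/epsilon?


GF = (dR/R) / epsilon
= 0.0051 / 0.0039
= 1.3077

1.3077


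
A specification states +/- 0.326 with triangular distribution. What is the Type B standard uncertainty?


u_B = half_width / sqrt(6)
u_B = 0.326 / 2.4494897
u_B = 0.1331

0.1331


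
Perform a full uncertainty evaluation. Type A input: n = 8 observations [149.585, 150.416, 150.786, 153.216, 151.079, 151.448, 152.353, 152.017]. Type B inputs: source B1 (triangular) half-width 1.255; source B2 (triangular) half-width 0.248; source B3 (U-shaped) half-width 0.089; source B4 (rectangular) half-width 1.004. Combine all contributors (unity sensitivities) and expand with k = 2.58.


mean = (149.585 + 150.416 + 150.786 + 153.216 + 151.079 + 151.448 + 152.353 + 152.017) / 8 = 151.3625
s = sqrt(sum((x - mean)^2)/(n-1)) = 1.1538956
u_A = s / sqrt(n) = 1.1538956 / sqrt(8) = 0.4079637
u_B1 = 1.255 / sqrt(6) = 0.5123516
u_B2 = 0.248 / sqrt(6) = 0.10124558
u_B3 = 0.089 / sqrt(2) = 0.062932504
u_B4 = 1.004 / sqrt(3) = 0.57965967
uc = sqrt(0.4079637^2 + 0.5123516^2 + 0.10124558^2 + 0.062932504^2 + 0.57965967^2) = 0.88269759
U = k * uc = 2.58 * 0.88269759
U = 2.2774

2.2774


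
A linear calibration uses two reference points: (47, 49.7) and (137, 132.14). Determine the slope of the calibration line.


slope = (y2 - y1) / (x2 - x1)
= (132.14 - 49.7) / (137 - 47)
= 82.4400 / 90
= 0.9160

0.9160


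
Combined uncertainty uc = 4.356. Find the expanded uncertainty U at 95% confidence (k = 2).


U = k * uc
U = 2 * 4.356
U = 8.7120

8.7120


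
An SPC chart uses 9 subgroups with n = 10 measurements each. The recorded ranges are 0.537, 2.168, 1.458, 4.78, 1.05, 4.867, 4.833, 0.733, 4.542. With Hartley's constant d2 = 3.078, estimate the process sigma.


R_bar = (0.537 + 2.168 + 1.458 + 4.78 + 1.05 + 4.867 + 4.833 + 0.733 + 4.542) / 9
R_bar = 24.968 / 9 = 2.7742222
sigma_hat = R_bar / d2 = 2.7742222 / 3.078 = 0.9013

0.9013


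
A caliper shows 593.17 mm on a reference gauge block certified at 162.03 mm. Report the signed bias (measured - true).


Systematic error = measured - true
= 593.17 - 162.03
= 431.1400

431.1400


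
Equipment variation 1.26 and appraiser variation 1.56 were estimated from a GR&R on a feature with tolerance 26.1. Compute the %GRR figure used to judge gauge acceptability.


GRR = sqrt(EV^2 + AV^2) = sqrt(1.26^2 + 1.56^2) = 2.005293
%GRR = GRR / tol * 100 = 2.005293 / 26.1 * 100
%GRR = 7.6831

7.6831


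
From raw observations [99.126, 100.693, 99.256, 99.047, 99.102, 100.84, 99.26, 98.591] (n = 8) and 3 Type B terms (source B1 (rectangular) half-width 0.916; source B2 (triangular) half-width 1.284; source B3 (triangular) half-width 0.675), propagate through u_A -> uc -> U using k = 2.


mean = (99.126 + 100.693 + 99.256 + 99.047 + 99.102 + 100.84 + 99.26 + 98.591) / 8 = 99.489375
s = sqrt(sum((x - mean)^2)/(n-1)) = 0.8163378
u_A = s / sqrt(n) = 0.8163378 / sqrt(8) = 0.288619
u_B1 = 0.916 / sqrt(3) = 0.52885285
u_B2 = 1.284 / sqrt(6) = 0.5241908
u_B3 = 0.675 / sqrt(6) = 0.2755676
uc = sqrt(0.288619^2 + 0.52885285^2 + 0.5241908^2 + 0.2755676^2) = 0.84480753
U = k * uc = 2 * 0.84480753
U = 1.6896

1.6896


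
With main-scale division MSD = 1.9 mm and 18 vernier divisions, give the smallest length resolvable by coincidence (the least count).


LC = MSD / n_div
= 1.9 / 18
= 0.1056

0.1056


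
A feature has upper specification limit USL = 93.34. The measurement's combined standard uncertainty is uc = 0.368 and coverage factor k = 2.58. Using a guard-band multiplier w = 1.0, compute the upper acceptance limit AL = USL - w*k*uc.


U = k * uc = 2.58 * 0.368 = 0.94944
guard band g = w * U = 1.0 * 0.94944 = 0.94944
AL = USL - g = 93.34 - 0.94944
AL = 92.3906

92.3906


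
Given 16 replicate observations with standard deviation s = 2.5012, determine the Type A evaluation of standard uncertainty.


u_A = s / sqrt(n)
u_A = 2.5012 / sqrt(16)
u_A = 2.5012 / 4
u_A = 0.6253

0.6253


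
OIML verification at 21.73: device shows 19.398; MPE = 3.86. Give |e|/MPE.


e = indication - reference = 19.398 - 21.73 = -2.3320
|e| = 2.3320
ratio = |e| / MPE = 2.3320 / 3.86
ratio = 0.6041

0.6041


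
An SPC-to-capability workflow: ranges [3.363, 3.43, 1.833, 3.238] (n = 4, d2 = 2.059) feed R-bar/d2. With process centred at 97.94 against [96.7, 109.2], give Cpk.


R_bar = (3.363 + 3.43 + 1.833 + 3.238) / 4 = 2.966
sigma = R_bar / d2 = 2.966 / 2.059 = 1.4405051
Cp = (USL - LSL)/(6*sigma) = (109.2 - 96.7)/(6*1.4405051) = 1.4463
Cpu = (109.2 - 97.94)/(3*1.4405051) = 2.6056
Cpl = (97.94 - 96.7)/(3*1.4405051) = 0.2869
Cpk = min(Cpu, Cpl) = 0.2869

0.2869


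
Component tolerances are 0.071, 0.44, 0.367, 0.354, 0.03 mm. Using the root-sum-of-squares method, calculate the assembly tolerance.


RSS = sqrt(0.071^2 + 0.44^2 + 0.367^2 + 0.354^2 + 0.03^2)
= sqrt(0.459546)
= 0.6779

0.6779


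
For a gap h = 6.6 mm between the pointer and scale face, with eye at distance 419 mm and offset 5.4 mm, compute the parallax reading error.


error = h * offset / d
= 6.6 * 5.4 / 419
= 0.0851

0.0851


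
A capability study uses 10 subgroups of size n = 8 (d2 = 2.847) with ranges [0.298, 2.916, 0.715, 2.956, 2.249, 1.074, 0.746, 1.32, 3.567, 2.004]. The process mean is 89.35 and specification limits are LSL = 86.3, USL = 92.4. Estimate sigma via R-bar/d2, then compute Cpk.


R_bar = (0.298 + 2.916 + 0.715 + 2.956 + 2.249 + 1.074 + 0.746 + 1.32 + 3.567 + 2.004) / 10 = 1.7845
sigma = R_bar / d2 = 1.7845 / 2.847 = 0.62680014
Cp = (USL - LSL)/(6*sigma) = (92.4 - 86.3)/(6*0.62680014) = 1.6220
Cpu = (92.4 - 89.35)/(3*0.62680014) = 1.6220
Cpl = (89.35 - 86.3)/(3*0.62680014) = 1.6220
Cpk = min(Cpu, Cpl) = 1.6220

1.6220


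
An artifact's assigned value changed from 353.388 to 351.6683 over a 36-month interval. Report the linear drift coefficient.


rate = (v2 - v1) / months
= (351.6683 - 353.388) / 36
= -1.7197 / 36
= -0.0478

-0.0478


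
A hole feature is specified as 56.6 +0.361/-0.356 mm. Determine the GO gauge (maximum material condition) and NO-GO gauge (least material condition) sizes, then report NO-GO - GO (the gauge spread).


GO = nominal - lower_tol (smallest hole = maximum material condition)
GO = 56.6 - 0.356 = 56.244
NO-GO = nominal + upper_tol (largest hole = least material condition)
NO-GO = 56.6 + 0.361 = 56.961
spread = NO-GO - GO = 56.961 - 56.244 = 0.7170

0.7170


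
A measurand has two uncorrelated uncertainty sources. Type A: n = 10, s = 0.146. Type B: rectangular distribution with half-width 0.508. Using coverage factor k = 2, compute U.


u_A = s / sqrt(n) = 0.146 / sqrt(10) = 0.046169254
u_B = half_width / sqrt(3) = 0.508 / sqrt(3) = 0.29329394
uc = sqrt(u_A^2 + u_B^2) = sqrt(0.046169254^2 + 0.29329394^2) = 0.2969056
U = k * uc = 2 * 0.2969056
U = 0.5938

0.5938


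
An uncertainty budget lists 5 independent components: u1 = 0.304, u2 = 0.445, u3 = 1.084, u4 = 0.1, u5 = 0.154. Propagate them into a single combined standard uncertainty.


uc = sqrt(0.304^2 + 0.445^2 + 1.084^2 + 0.1^2 + 0.154^2)
uc = sqrt(1.499213)
uc = 1.2244

1.2244


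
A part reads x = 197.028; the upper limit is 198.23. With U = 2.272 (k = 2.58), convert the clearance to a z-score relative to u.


u = U / k = 2.272 / 2.58 = 0.88062016
margin = |USL - x| = |198.23 - 197.028| = 1.202
z = margin / u = 1.202 / 0.88062016
z = 1.3649

1.3649


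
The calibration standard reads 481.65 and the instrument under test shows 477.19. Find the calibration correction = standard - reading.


Correction = standard - reading
= 481.65 - 477.19
= 4.4600

4.4600


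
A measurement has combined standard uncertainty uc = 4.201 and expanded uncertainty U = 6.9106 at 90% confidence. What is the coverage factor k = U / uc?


k = U / uc
k = 6.9106 / 4.201
k = 1.645

1.645


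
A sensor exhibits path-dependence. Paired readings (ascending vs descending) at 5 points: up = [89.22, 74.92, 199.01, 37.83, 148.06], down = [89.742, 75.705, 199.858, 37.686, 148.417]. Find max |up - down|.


|89.22 - 89.742| = 0.5220
|74.92 - 75.705| = 0.7850
|199.01 - 199.858| = 0.8480
|37.83 - 37.686| = 0.1440
|148.06 - 148.417| = 0.3570
hysteresis = max(diffs) = 0.8480

0.8480


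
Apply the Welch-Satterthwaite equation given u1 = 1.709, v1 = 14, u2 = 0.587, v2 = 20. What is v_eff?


uc = sqrt(u1^2 + u2^2) = sqrt(1.709^2 + 0.587^2) = 1.8070003
v_eff = uc^4 / (u1^4/v1 + u2^4/v2)
= 1.8070003^4 / (1.709^4/14 + 0.587^4/20)
= 10.661858 / 0.61524907
v_eff = 17.3293

17.3293


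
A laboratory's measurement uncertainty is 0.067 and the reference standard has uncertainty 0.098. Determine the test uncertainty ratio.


TUR = u_lab / u_ref
= 0.067 / 0.098
= 0.6837

0.6837


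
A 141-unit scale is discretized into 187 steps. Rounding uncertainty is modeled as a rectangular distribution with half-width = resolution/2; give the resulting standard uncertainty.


resolution = range / divisions
resolution = 141 / 187 = 0.7540107
u_res = resolution / (2*sqrt(3))
u_res = 0.7540107 / 3.4641016
u_res = 0.2177

0.2177


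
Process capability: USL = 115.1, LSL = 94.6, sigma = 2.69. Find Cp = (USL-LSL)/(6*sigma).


Cp = (USL - LSL) / (6 * sigma)
= (115.1 - 94.6) / (6 * 2.69)
= 20.5000 / 16.1400
= 1.2701

1.2701


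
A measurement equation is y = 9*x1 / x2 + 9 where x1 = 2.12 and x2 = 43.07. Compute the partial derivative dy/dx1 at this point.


y = 9*x1 / x2 + 9
dy/dx1 = 9/x2
Evaluate at x2 = 43.07: c1 = 9 / 43.07
c1 = 0.2090

0.2090


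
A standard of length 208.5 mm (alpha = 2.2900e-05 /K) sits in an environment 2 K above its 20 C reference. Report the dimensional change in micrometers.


dL = L * alpha * dT
= 208.5 * 2.2900e-05 * 2
= 0.0095493 mm
dL_um = 0.0095493 * 1000 = 9.5493 um

9.5493


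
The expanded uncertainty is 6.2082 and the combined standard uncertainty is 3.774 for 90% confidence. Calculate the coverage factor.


k = U / uc
k = 6.2082 / 3.774
k = 1.645

1.645


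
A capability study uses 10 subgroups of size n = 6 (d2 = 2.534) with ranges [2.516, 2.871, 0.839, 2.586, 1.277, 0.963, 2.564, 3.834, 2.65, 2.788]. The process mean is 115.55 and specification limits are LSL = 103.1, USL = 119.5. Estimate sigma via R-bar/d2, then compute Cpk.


R_bar = (2.516 + 2.871 + 0.839 + 2.586 + 1.277 + 0.963 + 2.564 + 3.834 + 2.65 + 2.788) / 10 = 2.2888
sigma = R_bar / d2 = 2.2888 / 2.534 = 0.90323599
Cp = (USL - LSL)/(6*sigma) = (119.5 - 103.1)/(6*0.90323599) = 3.0262
Cpu = (119.5 - 115.55)/(3*0.90323599) = 1.4577
Cpl = (115.55 - 103.1)/(3*0.90323599) = 4.5946
Cpk = min(Cpu, Cpl) = 1.4577

1.4577


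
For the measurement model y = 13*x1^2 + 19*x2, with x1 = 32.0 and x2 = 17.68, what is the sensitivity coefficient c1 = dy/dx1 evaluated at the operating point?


y = 13*x1^2 + 19*x2
dy/dx1 = 2*13*x1
Evaluate at x1 = 32.0: c1 = 26 * 32.0
c1 = 832.0000

832.0000


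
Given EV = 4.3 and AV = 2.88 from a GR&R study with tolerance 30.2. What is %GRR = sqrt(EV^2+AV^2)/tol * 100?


GRR = sqrt(EV^2 + AV^2) = sqrt(4.3^2 + 2.88^2) = 5.1753647
%GRR = GRR / tol * 100 = 5.1753647 / 30.2 * 100
%GRR = 17.1370

17.1370


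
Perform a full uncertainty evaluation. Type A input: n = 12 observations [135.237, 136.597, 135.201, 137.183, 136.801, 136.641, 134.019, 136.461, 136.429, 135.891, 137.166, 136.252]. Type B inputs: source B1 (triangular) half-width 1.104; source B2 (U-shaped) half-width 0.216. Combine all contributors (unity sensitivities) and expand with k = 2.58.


mean = (135.237 + 136.597 + 135.201 + 137.183 + 136.801 + 136.641 + 134.019 + 136.461 + 136.429 + 135.891 + 137.166 + 136.252) / 12 = 136.1565
s = sqrt(sum((x - mean)^2)/(n-1)) = 0.92887552
u_A = s / sqrt(n) = 0.92887552 / sqrt(12) = 0.26814327
u_B1 = 1.104 / sqrt(6) = 0.45070611
u_B2 = 0.216 / sqrt(2) = 0.15273506
uc = sqrt(0.26814327^2 + 0.45070611^2 + 0.15273506^2) = 0.5462278
U = k * uc = 2.58 * 0.5462278
U = 1.4093

1.4093


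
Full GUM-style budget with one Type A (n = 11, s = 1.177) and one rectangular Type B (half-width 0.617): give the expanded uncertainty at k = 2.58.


u_A = s / sqrt(n) = 1.177 / sqrt(11) = 0.35487885
u_B = half_width / sqrt(3) = 0.617 / sqrt(3) = 0.35622512
uc = sqrt(u_A^2 + u_B^2) = sqrt(0.35487885^2 + 0.35622512^2) = 0.50282734
U = k * uc = 2.58 * 0.50282734
U = 1.2973

1.2973


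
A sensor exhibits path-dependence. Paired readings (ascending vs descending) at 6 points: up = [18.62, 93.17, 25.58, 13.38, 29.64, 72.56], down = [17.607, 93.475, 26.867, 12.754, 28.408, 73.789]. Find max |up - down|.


|18.62 - 17.607| = 1.0130
|93.17 - 93.475| = 0.3050
|25.58 - 26.867| = 1.2870
|13.38 - 12.754| = 0.6260
|29.64 - 28.408| = 1.2320
|72.56 - 73.789| = 1.2290
hysteresis = max(diffs) = 1.2870

1.2870


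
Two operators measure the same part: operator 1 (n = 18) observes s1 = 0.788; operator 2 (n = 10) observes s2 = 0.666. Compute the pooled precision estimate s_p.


s_p = sqrt(((n1-1)*s1^2 + (n2-1)*s2^2) / (n1+n2-2))
numerator = (18-1)*0.788^2 + (10-1)*0.666^2 = 10.556048 + 3.992004 = 14.548052
denominator = 18 + 10 - 2 = 26
s_p^2 = 14.548052 / 26 = 0.55954046
s_p = sqrt(0.55954046) = 0.7480

0.7480


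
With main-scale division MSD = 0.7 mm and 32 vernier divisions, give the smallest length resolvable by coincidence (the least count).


LC = MSD / n_div
= 0.7 / 32
= 0.0219

0.0219


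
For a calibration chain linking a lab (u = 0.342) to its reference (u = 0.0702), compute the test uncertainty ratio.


TUR = u_lab / u_ref
= 0.342 / 0.0702
= 4.8718

4.8718


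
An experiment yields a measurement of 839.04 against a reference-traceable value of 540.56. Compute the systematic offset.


Systematic error = measured - true
= 839.04 - 540.56
= 298.4800

298.4800


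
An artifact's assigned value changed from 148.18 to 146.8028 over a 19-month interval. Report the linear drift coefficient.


rate = (v2 - v1) / months
= (146.8028 - 148.18) / 19
= -1.3772 / 19
= -0.0725

-0.0725


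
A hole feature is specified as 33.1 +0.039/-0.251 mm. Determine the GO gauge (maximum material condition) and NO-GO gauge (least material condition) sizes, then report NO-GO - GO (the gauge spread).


GO = nominal - lower_tol (smallest hole = maximum material condition)
GO = 33.1 - 0.251 = 32.849
NO-GO = nominal + upper_tol (largest hole = least material condition)
NO-GO = 33.1 + 0.039 = 33.139
spread = NO-GO - GO = 33.139 - 32.849 = 0.2900

0.2900


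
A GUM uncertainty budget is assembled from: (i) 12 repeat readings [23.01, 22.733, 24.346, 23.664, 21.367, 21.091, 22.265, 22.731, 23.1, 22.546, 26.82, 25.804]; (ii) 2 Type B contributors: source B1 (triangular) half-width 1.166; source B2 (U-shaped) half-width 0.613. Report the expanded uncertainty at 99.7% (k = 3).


mean = (23.01 + 22.733 + 24.346 + 23.664 + 21.367 + 21.091 + 22.265 + 22.731 + 23.1 + 22.546 + 26.82 + 25.804) / 12 = 23.28975
s = sqrt(sum((x - mean)^2)/(n-1)) = 1.6763333
u_A = s / sqrt(n) = 1.6763333 / sqrt(12) = 0.48391574
u_B1 = 1.166 / sqrt(6) = 0.47601751
u_B2 = 0.613 / sqrt(2) = 0.43345646
uc = sqrt(0.48391574^2 + 0.47601751^2 + 0.43345646^2) = 0.80538911
U = k * uc = 3 * 0.80538911
U = 2.4162

2.4162


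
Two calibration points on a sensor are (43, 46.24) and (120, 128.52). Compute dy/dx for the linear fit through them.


slope = (y2 - y1) / (x2 - x1)
= (128.52 - 46.24) / (120 - 43)
= 82.2800 / 77
= 1.0686

1.0686


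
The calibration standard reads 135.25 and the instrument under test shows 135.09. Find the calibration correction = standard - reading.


Correction = standard - reading
= 135.25 - 135.09
= 0.1600

0.1600


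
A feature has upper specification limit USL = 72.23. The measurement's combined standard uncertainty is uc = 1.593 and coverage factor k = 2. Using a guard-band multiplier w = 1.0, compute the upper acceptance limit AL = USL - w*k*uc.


U = k * uc = 2 * 1.593 = 3.186
guard band g = w * U = 1.0 * 3.186 = 3.186
AL = USL - g = 72.23 - 3.186
AL = 69.0440

69.0440


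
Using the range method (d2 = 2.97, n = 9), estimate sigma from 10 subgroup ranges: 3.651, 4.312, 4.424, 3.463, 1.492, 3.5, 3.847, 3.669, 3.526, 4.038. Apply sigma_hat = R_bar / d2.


R_bar = (3.651 + 4.312 + 4.424 + 3.463 + 1.492 + 3.5 + 3.847 + 3.669 + 3.526 + 4.038) / 10
R_bar = 35.922 / 10 = 3.5922
sigma_hat = R_bar / d2 = 3.5922 / 2.97 = 1.2095

1.2095


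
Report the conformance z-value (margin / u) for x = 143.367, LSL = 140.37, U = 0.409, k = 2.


u = U / k = 0.409 / 2 = 0.2045
margin = |LSL - x| = |140.37 - 143.367| = 2.997
z = margin / u = 2.997 / 0.2045
z = 14.6553

14.6553


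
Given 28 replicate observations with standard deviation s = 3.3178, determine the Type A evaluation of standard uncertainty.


u_A = s / sqrt(n)
u_A = 3.3178 / sqrt(28)
u_A = 3.3178 / 5.2915026
u_A = 0.6270

0.6270


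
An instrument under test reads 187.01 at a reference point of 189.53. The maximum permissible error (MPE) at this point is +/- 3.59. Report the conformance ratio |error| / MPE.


e = indication - reference = 187.01 - 189.53 = -2.5200
|e| = 2.5200
ratio = |e| / MPE = 2.5200 / 3.59
ratio = 0.7019

0.7019


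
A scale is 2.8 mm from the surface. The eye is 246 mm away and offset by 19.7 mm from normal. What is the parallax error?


error = h * offset / d
= 2.8 * 19.7 / 246
= 0.2242

0.2242


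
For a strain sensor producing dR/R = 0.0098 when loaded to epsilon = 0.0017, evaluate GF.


GF = (dR/R) / epsilon
= 0.0098 / 0.0017
= 5.7647

5.7647


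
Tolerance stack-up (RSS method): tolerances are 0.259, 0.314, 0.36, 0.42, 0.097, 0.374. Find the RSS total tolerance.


RSS = sqrt(0.259^2 + 0.314^2 + 0.36^2 + 0.42^2 + 0.097^2 + 0.374^2)
= sqrt(0.620962)
= 0.7880

0.7880


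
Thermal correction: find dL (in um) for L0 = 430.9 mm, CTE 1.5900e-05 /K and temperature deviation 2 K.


dL = L * alpha * dT
= 430.9 * 1.5900e-05 * 2
= 0.0137026 mm
dL_um = 0.0137026 * 1000 = 13.7026 um

13.7026


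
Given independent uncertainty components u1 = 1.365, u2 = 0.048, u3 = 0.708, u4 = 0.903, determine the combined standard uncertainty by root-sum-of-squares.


uc = sqrt(1.365^2 + 0.048^2 + 0.708^2 + 0.903^2)
uc = sqrt(3.182202)
uc = 1.7839

1.7839


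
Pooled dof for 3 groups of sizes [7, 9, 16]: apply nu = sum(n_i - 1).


nu = sum_i (n_i - 1)
nu = ((7 - 1) + (9 - 1) + (16 - 1))
nu = 6 + 8 + 15
nu = 29

29


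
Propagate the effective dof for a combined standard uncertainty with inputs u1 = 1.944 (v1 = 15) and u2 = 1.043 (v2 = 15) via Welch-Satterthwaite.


uc = sqrt(u1^2 + u2^2) = sqrt(1.944^2 + 1.043^2) = 2.2061244
v_eff = uc^4 / (u1^4/v1 + u2^4/v2)
= 2.2061244^4 / (1.944^4/15 + 1.043^4/15)
= 23.687542 / 1.031019
v_eff = 22.9749

22.9749


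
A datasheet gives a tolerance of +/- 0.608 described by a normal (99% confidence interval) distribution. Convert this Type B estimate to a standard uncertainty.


u_B = half_width / 2.576
u_B = 0.608 / 2.576
u_B = 0.2360

0.2360


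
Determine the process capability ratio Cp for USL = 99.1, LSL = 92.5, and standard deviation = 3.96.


Cp = (USL - LSL) / (6 * sigma)
= (99.1 - 92.5) / (6 * 3.96)
= 6.6000 / 23.7600
= 0.2778

0.2778


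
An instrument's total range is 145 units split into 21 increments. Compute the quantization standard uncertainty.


resolution = range / divisions
resolution = 145 / 21 = 6.9047619
u_res = resolution / (2*sqrt(3))
u_res = 6.9047619 / 3.4641016
u_res = 1.9932

1.9932


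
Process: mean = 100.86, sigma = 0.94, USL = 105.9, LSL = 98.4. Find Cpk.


Cpu = (USL - mean) / (3*sigma) = (105.9 - 100.86) / (3*0.94) = 1.7872
Cpl = (mean - LSL) / (3*sigma) = (100.86 - 98.4) / (3*0.94) = 0.8723
Cpk = min(Cpu, Cpl) = 0.8723

0.8723


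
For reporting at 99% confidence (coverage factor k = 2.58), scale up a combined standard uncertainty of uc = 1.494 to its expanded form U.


U = k * uc
U = 2.58 * 1.494
U = 3.8545

3.8545


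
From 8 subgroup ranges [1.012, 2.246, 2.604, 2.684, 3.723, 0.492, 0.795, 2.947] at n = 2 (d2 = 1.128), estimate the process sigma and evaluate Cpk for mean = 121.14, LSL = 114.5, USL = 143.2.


R_bar = (1.012 + 2.246 + 2.604 + 2.684 + 3.723 + 0.492 + 0.795 + 2.947) / 8 = 2.062875
sigma = R_bar / d2 = 2.062875 / 1.128 = 1.8287899
Cp = (USL - LSL)/(6*sigma) = (143.2 - 114.5)/(6*1.8287899) = 2.6156
Cpu = (143.2 - 121.14)/(3*1.8287899) = 4.0209
Cpl = (121.14 - 114.5)/(3*1.8287899) = 1.2103
Cpk = min(Cpu, Cpl) = 1.2103

1.2103


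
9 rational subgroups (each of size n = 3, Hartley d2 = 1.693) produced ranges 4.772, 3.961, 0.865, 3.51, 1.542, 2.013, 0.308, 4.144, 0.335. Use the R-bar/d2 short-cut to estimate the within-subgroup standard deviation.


R_bar = (4.772 + 3.961 + 0.865 + 3.51 + 1.542 + 2.013 + 0.308 + 4.144 + 0.335) / 9
R_bar = 21.45 / 9 = 2.3833333
sigma_hat = R_bar / d2 = 2.3833333 / 1.693 = 1.4078

1.4078


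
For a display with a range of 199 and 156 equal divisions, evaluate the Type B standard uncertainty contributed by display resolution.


resolution = range / divisions
resolution = 199 / 156 = 1.275641
u_res = resolution / (2*sqrt(3))
u_res = 1.275641 / 3.4641016
u_res = 0.3682

0.3682


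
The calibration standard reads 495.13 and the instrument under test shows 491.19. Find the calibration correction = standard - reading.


Correction = standard - reading
= 495.13 - 491.19
= 3.9400

3.9400


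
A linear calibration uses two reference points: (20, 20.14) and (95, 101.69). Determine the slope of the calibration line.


slope = (y2 - y1) / (x2 - x1)
= (101.69 - 20.14) / (95 - 20)
= 81.5500 / 75
= 1.0873

1.0873


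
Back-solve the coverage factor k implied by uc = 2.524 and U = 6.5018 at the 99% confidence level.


k = U / uc
k = 6.5018 / 2.524
k = 2.576

2.576


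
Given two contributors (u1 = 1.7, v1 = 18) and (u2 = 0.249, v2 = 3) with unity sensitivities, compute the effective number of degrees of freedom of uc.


uc = sqrt(u1^2 + u2^2) = sqrt(1.7^2 + 0.249^2) = 1.7181388
v_eff = uc^4 / (u1^4/v1 + u2^4/v2)
= 1.7181388^4 / (1.7^4/18 + 0.249^4/3)
= 8.7143095 / 0.46528693
v_eff = 18.7289

18.7289


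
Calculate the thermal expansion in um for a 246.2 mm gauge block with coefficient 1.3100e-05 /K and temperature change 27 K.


dL = L * alpha * dT
= 246.2 * 1.3100e-05 * 27
= 0.0870809 mm
dL_um = 0.0870809 * 1000 = 87.0809 um

87.0809


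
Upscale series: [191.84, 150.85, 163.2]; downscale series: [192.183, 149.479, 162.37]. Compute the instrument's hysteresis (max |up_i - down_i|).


|191.84 - 192.183| = 0.3430
|150.85 - 149.479| = 1.3710
|163.2 - 162.37| = 0.8300
hysteresis = max(diffs) = 1.3710

1.3710


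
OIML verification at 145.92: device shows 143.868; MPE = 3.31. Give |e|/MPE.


e = indication - reference = 143.868 - 145.92 = -2.0520
|e| = 2.0520
ratio = |e| / MPE = 2.0520 / 3.31
ratio = 0.6199

0.6199


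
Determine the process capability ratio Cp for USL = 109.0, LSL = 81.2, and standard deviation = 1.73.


Cp = (USL - LSL) / (6 * sigma)
= (109.0 - 81.2) / (6 * 1.73)
= 27.8000 / 10.3800
= 2.6782

2.6782


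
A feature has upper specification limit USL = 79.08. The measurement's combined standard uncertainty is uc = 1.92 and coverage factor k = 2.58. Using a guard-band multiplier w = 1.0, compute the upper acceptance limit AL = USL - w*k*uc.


U = k * uc = 2.58 * 1.92 = 4.9536
guard band g = w * U = 1.0 * 4.9536 = 4.9536
AL = USL - g = 79.08 - 4.9536
AL = 74.1264

74.1264


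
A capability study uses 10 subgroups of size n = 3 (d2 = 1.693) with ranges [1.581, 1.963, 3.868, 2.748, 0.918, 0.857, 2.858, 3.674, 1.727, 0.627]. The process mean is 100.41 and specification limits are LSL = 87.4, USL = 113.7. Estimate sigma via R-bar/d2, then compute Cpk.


R_bar = (1.581 + 1.963 + 3.868 + 2.748 + 0.918 + 0.857 + 2.858 + 3.674 + 1.727 + 0.627) / 10 = 2.0821
sigma = R_bar / d2 = 2.0821 / 1.693 = 1.2298287
Cp = (USL - LSL)/(6*sigma) = (113.7 - 87.4)/(6*1.2298287) = 3.5642
Cpu = (113.7 - 100.41)/(3*1.2298287) = 3.6021
Cpl = (100.41 - 87.4)/(3*1.2298287) = 3.5262
Cpk = min(Cpu, Cpl) = 3.5262

3.5262


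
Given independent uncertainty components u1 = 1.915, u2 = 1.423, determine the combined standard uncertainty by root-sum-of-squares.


uc = sqrt(1.915^2 + 1.423^2)
uc = sqrt(5.692154)
uc = 2.3858

2.3858


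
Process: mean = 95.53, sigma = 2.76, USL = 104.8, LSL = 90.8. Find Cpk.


Cpu = (USL - mean) / (3*sigma) = (104.8 - 95.53) / (3*2.76) = 1.1196
Cpl = (mean - LSL) / (3*sigma) = (95.53 - 90.8) / (3*2.76) = 0.5713
Cpk = min(Cpu, Cpl) = 0.5713

0.5713


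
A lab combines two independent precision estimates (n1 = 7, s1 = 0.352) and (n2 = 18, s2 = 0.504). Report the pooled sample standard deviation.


s_p = sqrt(((n1-1)*s1^2 + (n2-1)*s2^2) / (n1+n2-2))
numerator = (7-1)*0.352^2 + (18-1)*0.504^2 = 0.743424 + 4.318272 = 5.061696
denominator = 7 + 18 - 2 = 23
s_p^2 = 5.061696 / 23 = 0.22007374
s_p = sqrt(0.22007374) = 0.4691

0.4691


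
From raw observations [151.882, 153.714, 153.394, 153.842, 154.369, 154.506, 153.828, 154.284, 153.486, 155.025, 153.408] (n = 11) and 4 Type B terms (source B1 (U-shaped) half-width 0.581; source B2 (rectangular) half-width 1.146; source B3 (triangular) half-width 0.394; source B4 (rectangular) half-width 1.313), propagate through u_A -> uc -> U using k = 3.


mean = (151.882 + 153.714 + 153.394 + 153.842 + 154.369 + 154.506 + 153.828 + 154.284 + 153.486 + 155.025 + 153.408) / 11 = 153.7943636
s = sqrt(sum((x - mean)^2)/(n-1)) = 0.81624093
u_A = s / sqrt(n) = 0.81624093 / sqrt(11) = 0.2461059
u_B1 = 0.581 / sqrt(2) = 0.41082904
u_B2 = 1.146 / sqrt(3) = 0.66164341
u_B3 = 0.394 / sqrt(6) = 0.16084983
u_B4 = 1.313 / sqrt(3) = 0.7580609
uc = sqrt(0.2461059^2 + 0.41082904^2 + 0.66164341^2 + 0.16084983^2 + 0.7580609^2) = 1.1258995
U = k * uc = 3 * 1.1258995
U = 3.3777

3.3777


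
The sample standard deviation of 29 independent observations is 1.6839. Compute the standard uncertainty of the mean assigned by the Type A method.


u_A = s / sqrt(n)
u_A = 1.6839 / sqrt(29)
u_A = 1.6839 / 5.3851648
u_A = 0.3127

0.3127


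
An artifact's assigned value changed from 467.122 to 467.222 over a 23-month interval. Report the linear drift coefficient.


rate = (v2 - v1) / months
= (467.222 - 467.122) / 23
= 0.1000 / 23
= 0.0043

0.0043


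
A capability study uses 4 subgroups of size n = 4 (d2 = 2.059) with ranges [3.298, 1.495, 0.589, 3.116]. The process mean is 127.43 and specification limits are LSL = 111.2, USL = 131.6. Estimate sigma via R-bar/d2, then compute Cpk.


R_bar = (3.298 + 1.495 + 0.589 + 3.116) / 4 = 2.1245
sigma = R_bar / d2 = 2.1245 / 2.059 = 1.0318116
Cp = (USL - LSL)/(6*sigma) = (131.6 - 111.2)/(6*1.0318116) = 3.2952
Cpu = (131.6 - 127.43)/(3*1.0318116) = 1.3471
Cpl = (127.43 - 111.2)/(3*1.0318116) = 5.2432
Cpk = min(Cpu, Cpl) = 1.3471

1.3471


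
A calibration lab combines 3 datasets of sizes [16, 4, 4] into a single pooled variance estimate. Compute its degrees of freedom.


nu = sum_i (n_i - 1)
nu = ((16 - 1) + (4 - 1) + (4 - 1))
nu = 15 + 3 + 3
nu = 21

21


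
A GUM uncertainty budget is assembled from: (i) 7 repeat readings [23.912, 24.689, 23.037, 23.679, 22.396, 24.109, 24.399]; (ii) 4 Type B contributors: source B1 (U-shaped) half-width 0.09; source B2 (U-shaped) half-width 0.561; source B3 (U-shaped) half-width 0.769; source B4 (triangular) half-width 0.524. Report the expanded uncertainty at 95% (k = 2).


mean = (23.912 + 24.689 + 23.037 + 23.679 + 22.396 + 24.109 + 24.399) / 7 = 23.74585714
s = sqrt(sum((x - mean)^2)/(n-1)) = 0.79630949
u_A = s / sqrt(n) = 0.79630949 / sqrt(7) = 0.3009767
u_B1 = 0.09 / sqrt(2) = 0.06363961
u_B2 = 0.561 / sqrt(2) = 0.3966869
u_B3 = 0.769 / sqrt(2) = 0.54376511
u_B4 = 0.524 / sqrt(6) = 0.2139221
uc = sqrt(0.3009767^2 + 0.06363961^2 + 0.3966869^2 + 0.54376511^2 + 0.2139221^2) = 0.77035098
U = k * uc = 2 * 0.77035098
U = 1.5407

1.5407


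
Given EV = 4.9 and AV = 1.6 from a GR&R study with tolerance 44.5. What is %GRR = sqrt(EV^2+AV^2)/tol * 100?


GRR = sqrt(EV^2 + AV^2) = sqrt(4.9^2 + 1.6^2) = 5.1546096
%GRR = GRR / tol * 100 = 5.1546096 / 44.5 * 100
%GRR = 11.5834

11.5834


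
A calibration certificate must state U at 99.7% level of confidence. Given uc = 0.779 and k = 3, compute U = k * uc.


U = k * uc
U = 3 * 0.779
U = 2.3370

2.3370


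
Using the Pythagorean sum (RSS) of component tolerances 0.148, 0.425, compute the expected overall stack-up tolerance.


RSS = sqrt(0.148^2 + 0.425^2)
= sqrt(0.202529)
= 0.4500

0.4500


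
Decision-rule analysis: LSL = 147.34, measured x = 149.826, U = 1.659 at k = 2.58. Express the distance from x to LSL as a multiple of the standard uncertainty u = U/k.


u = U / k = 1.659 / 2.58 = 0.64302326
margin = |LSL - x| = |147.34 - 149.826| = 2.486
z = margin / u = 2.486 / 0.64302326
z = 3.8661

3.8661


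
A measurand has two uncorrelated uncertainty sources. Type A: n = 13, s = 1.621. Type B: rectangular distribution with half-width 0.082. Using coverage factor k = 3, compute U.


u_A = s / sqrt(n) = 1.621 / sqrt(13) = 0.44958451
u_B = half_width / sqrt(3) = 0.082 / sqrt(3) = 0.047342722
uc = sqrt(u_A^2 + u_B^2) = sqrt(0.44958451^2 + 0.047342722^2) = 0.45207031
U = k * uc = 3 * 0.45207031
U = 1.3562

1.3562


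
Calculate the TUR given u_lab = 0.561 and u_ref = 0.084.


TUR = u_lab / u_ref
= 0.561 / 0.084
= 6.6786

6.6786


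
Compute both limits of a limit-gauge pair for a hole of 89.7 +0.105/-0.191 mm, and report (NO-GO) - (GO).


GO = nominal - lower_tol (smallest hole = maximum material condition)
GO = 89.7 - 0.191 = 89.509
NO-GO = nominal + upper_tol (largest hole = least material condition)
NO-GO = 89.7 + 0.105 = 89.805
spread = NO-GO - GO = 89.805 - 89.509 = 0.2960

0.2960


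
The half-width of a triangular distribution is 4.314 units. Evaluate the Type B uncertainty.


u_B = half_width / sqrt(6)
u_B = 4.314 / 2.4494897
u_B = 1.7612

1.7612


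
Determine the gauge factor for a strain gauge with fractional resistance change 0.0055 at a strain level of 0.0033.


GF = (dR/R) / epsilon
= 0.0055 / 0.0033
= 1.6667

1.6667


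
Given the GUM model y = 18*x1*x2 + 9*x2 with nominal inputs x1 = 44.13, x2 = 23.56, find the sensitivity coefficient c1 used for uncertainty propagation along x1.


y = 18*x1*x2 + 9*x2
dy/dx1 = 18*x2
Evaluate at x2 = 23.56: c1 = 18 * 23.56
c1 = 424.0800

424.0800


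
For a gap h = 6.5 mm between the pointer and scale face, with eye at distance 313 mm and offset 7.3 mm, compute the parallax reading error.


error = h * offset / d
= 6.5 * 7.3 / 313
= 0.1516

0.1516


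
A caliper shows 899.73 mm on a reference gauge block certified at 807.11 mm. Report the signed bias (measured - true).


Systematic error = measured - true
= 899.73 - 807.11
= 92.6200

92.6200


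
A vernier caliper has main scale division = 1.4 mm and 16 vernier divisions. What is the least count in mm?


LC = MSD / n_div
= 1.4 / 16
= 0.0875

0.0875


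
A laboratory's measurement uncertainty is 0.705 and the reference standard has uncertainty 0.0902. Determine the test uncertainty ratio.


TUR = u_lab / u_ref
= 0.705 / 0.0902
= 7.8160

7.8160


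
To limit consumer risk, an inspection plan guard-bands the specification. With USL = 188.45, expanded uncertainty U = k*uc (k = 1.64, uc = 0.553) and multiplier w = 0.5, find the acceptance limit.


U = k * uc = 1.64 * 0.553 = 0.90692
guard band g = w * U = 0.5 * 0.90692 = 0.45346
AL = USL - g = 188.45 - 0.45346
AL = 187.9965

187.9965


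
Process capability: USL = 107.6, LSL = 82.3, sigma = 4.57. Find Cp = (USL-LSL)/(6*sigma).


Cp = (USL - LSL) / (6 * sigma)
= (107.6 - 82.3) / (6 * 4.57)
= 25.3000 / 27.4200
= 0.9227

0.9227


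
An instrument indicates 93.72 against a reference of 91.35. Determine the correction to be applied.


Correction = standard - reading
= 91.35 - 93.72
= -2.3700

-2.3700


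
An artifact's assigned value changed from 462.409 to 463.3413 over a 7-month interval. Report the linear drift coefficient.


rate = (v2 - v1) / months
= (463.3413 - 462.409) / 7
= 0.9323 / 7
= 0.1332

0.1332


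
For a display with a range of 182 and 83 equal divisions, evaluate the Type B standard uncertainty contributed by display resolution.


resolution = range / divisions
resolution = 182 / 83 = 2.1927711
u_res = resolution / (2*sqrt(3))
u_res = 2.1927711 / 3.4641016
u_res = 0.6330

0.6330


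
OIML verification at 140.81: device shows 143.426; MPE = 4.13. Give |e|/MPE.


e = indication - reference = 143.426 - 140.81 = 2.6160
|e| = 2.6160
ratio = |e| / MPE = 2.6160 / 4.13
ratio = 0.6334

0.6334


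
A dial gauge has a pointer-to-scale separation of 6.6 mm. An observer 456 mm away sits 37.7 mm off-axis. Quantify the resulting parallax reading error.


error = h * offset / d
= 6.6 * 37.7 / 456
= 0.5457

0.5457


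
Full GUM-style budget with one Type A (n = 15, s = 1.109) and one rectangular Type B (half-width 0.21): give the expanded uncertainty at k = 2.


u_A = s / sqrt(n) = 1.109 / sqrt(15) = 0.28634257
u_B = half_width / sqrt(3) = 0.21 / sqrt(3) = 0.12124356
uc = sqrt(u_A^2 + u_B^2) = sqrt(0.28634257^2 + 0.12124356^2) = 0.31095348
U = k * uc = 2 * 0.31095348
U = 0.6219

0.6219
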